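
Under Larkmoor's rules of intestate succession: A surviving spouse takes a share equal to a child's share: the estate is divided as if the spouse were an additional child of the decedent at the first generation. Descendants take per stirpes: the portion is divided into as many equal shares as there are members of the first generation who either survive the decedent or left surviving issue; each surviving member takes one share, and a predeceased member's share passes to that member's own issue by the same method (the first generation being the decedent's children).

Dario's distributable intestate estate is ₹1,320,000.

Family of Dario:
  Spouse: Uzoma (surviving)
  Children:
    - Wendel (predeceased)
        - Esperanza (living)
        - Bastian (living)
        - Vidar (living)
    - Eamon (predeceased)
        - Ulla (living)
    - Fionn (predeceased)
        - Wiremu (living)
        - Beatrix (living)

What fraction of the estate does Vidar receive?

The spouse counts as an additional share at the children's level, so there are 4 primary shares of ₹330,000. Uzoma takes one such share (₹330,000).
The children's combined portion (₹990,000) is divided into 3 shares of ₹330,000: Wendel's ₹330,000 share passes to Wendel's issue; Eamon's ₹330,000 share passes to Eamon's issue; Fionn's ₹330,000 share passes to Fionn's issue.
Wendel's share (₹330,000) is divided into 3 shares of ₹110,000: Esperanza, Bastian, and Vidar each take ₹110,000.
Eamon's share (₹330,000) passes entirely to Ulla.
Fionn's share (₹330,000) is divided into 2 shares of ₹165,000: Wiremu and Beatrix each take ₹165,000.

Vidar receives 1/12 of the estate.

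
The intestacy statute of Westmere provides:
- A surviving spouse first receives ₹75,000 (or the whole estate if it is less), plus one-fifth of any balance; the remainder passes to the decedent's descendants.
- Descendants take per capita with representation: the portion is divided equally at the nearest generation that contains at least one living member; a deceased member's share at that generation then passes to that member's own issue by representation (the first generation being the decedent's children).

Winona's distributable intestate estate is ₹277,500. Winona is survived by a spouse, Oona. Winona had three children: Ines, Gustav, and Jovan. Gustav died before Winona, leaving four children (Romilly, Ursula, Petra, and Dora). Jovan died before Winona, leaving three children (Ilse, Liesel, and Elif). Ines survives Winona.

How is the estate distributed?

Oona first takes ₹75,000, leaving a balance of ₹202,500. Oona then takes one-fifth of the balance (₹40,500), for a total of ₹115,500. The remaining ₹162,000 passes to the descendants.
The descendants' portion (₹162,000) is divided into 3 shares of ₹54,000: Ines takes ₹54,000; Gustav's ₹54,000 share passes to Gustav's issue; Jovan's ₹54,000 share passes to Jovan's issue.
Gustav's share (₹54,000) is divided into 4 shares of ₹13,500: Romilly, Ursula, Petra, and Dora each take ₹13,500.
Jovan's share (₹54,000) is divided into 3 shares of ₹18,000: Ilse, Liesel, and Elif each take ₹18,000.

Oona: ₹115,500; Ines: ₹54,000; Romilly: ₹13,500; Ursula: ₹13,500; Petra: ₹13,500; Dora: ₹13,500; Ilse: ₹18,000; Liesel: ₹18,000; Elif: ₹18,000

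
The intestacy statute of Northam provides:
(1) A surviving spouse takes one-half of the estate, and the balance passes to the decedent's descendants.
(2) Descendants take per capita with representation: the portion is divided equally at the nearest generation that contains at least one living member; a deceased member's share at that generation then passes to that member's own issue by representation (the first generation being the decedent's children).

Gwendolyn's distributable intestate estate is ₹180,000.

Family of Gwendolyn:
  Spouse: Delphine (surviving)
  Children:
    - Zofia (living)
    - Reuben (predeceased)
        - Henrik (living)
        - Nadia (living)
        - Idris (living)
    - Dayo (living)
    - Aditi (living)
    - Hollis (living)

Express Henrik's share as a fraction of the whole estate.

Henrik receives 1/30 of the estate.

Delphine takes one-half of ₹180,000 = ₹90,000. The remaining ₹90,000 passes to the descendants.
The descendants' portion (₹90,000) is divided into 5 shares of ₹18,000: Zofia, Dayo, Aditi, and Hollis each take ₹18,000; Reuben's ₹18,000 share passes to Reuben's issue.
Reuben's share (₹18,000) is divided into 3 shares of ₹6,000: Henrik, Nadia, and Idris each take ₹6,000.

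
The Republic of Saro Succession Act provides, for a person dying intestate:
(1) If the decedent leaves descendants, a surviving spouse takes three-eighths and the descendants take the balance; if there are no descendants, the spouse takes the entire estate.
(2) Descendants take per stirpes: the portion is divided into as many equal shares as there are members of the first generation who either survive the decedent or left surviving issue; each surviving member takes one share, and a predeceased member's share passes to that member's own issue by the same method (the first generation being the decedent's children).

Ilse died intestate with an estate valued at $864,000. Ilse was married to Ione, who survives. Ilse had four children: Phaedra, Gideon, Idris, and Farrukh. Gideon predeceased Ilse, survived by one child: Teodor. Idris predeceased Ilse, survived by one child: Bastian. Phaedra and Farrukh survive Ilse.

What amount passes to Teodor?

Teodor receives $135,000.

Ione takes three-eighths of $864,000 = $324,000. The remaining $540,000 passes to the descendants.
The descendants' portion ($540,000) is divided into 4 shares of $135,000: Phaedra and Farrukh each take $135,000; Gideon's $135,000 share passes to Gideon's issue; Idris's $135,000 share passes to Idris's issue.
Gideon's share ($135,000) passes entirely to Teodor.
Idris's share ($135,000) passes entirely to Bastian.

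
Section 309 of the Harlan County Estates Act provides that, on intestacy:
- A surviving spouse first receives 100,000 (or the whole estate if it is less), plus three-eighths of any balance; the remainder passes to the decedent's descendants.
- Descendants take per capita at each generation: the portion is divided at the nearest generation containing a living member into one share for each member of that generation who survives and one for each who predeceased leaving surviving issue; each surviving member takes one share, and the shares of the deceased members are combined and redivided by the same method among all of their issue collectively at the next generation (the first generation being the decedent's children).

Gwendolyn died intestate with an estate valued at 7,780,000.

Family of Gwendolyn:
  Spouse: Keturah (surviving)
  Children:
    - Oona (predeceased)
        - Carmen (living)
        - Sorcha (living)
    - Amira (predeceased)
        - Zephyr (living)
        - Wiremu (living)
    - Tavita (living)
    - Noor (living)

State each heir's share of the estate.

Keturah: 2,980,000; Carmen: 600,000; Sorcha: 600,000; Zephyr: 600,000; Wiremu: 600,000; Tavita: 1,200,000; Noor: 1,200,000

Keturah first takes 100,000, leaving a balance of 7,680,000. Keturah then takes three-eighths of the balance (2,880,000), for a total of 2,980,000. The remaining 4,800,000 passes to the descendants.
The descendants' portion (4,800,000) is divided at the children's generation into 4 shares of 1,200,000. Tavita and Noor each take 1,200,000. The 2 shares of the deceased (Oona and Amira) are combined into a pool of 2,400,000.
That pool (2,400,000) is divided at the grandchildren's generation equally among Carmen, Sorcha, Zephyr, and Wiremu: 600,000 each.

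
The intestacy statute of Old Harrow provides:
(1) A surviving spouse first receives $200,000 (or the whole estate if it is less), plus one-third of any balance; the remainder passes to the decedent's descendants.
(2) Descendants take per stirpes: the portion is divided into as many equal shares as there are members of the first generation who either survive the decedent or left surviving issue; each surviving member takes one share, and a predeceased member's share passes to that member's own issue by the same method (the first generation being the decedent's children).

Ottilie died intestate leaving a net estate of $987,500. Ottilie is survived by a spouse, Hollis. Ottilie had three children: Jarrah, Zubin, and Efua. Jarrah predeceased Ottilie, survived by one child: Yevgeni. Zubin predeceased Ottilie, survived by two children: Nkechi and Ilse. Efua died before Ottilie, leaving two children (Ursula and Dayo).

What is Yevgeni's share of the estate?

Hollis first takes $200,000, leaving a balance of $787,500. Hollis then takes one-third of the balance ($262,500), for a total of $462,500. The remaining $525,000 passes to the descendants.
The descendants' portion ($525,000) is divided into 3 shares of $175,000: Jarrah's $175,000 share passes to Jarrah's issue; Zubin's $175,000 share passes to Zubin's issue; Efua's $175,000 share passes to Efua's issue.
Jarrah's share ($175,000) passes entirely to Yevgeni.
Zubin's share ($175,000) is divided into 2 shares of $87,500: Nkechi and Ilse each take $87,500.
Efua's share ($175,000) is divided into 2 shares of $87,500: Ursula and Dayo each take $87,500.

Yevgeni receives $175,000.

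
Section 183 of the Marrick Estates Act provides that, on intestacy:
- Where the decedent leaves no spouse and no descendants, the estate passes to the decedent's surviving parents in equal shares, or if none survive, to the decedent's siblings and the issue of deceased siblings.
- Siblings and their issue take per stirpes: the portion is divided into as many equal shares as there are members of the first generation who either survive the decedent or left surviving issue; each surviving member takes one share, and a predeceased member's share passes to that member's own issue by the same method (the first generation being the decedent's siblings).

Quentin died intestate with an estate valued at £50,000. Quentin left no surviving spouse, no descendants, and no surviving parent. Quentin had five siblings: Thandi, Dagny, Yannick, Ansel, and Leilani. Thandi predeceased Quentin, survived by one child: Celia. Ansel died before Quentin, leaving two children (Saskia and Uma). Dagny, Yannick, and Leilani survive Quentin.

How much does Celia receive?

The entire £50,000 passes to the siblings and their issue.
That amount (£50,000) is divided into 5 shares of £10,000: Dagny, Yannick, and Leilani each take £10,000; Thandi's £10,000 share passes to Thandi's issue; Ansel's £10,000 share passes to Ansel's issue.
Thandi's share (£10,000) passes entirely to Celia.
Ansel's share (£10,000) is divided into 2 shares of £5,000: Saskia and Uma each take £5,000.

Celia receives £10,000.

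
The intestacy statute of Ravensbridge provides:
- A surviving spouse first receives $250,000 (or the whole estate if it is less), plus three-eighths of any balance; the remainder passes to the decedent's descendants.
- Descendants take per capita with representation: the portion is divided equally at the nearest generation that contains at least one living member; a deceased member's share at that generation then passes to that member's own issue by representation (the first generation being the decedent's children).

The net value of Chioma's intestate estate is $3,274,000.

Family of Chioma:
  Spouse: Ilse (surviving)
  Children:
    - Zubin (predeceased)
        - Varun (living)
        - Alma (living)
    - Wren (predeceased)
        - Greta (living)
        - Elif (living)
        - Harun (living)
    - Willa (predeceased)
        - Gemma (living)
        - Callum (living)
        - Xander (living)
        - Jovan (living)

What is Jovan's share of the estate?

Jovan receives $210,000.

Ilse first takes $250,000, leaving a balance of $3,024,000. Ilse then takes three-eighths of the balance ($1,134,000), for a total of $1,384,000. The remaining $1,890,000 passes to the descendants.
No child survives, so the initial division is made at the grandchildren's generation.
The descendants' portion ($1,890,000) is divided into 9 shares of $210,000: Varun, Alma, Greta, Elif, Harun, Gemma, Callum, Xander, and Jovan each take $210,000.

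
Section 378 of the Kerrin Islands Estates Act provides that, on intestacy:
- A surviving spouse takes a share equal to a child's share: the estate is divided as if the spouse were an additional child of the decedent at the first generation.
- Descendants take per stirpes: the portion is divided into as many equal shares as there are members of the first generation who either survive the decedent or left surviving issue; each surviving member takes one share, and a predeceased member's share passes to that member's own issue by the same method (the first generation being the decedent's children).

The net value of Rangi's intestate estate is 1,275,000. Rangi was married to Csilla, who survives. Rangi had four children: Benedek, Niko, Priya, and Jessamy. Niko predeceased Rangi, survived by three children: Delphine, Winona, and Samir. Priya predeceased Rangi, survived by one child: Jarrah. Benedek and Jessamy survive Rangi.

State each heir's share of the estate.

Csilla: 255,000; Benedek: 255,000; Delphine: 85,000; Winona: 85,000; Samir: 85,000; Jarrah: 255,000; Jessamy: 255,000

The spouse counts as an additional share at the children's level, so there are 5 primary shares of 255,000. Csilla takes one such share (255,000).
The children's combined portion (1,020,000) is divided into 4 shares of 255,000: Benedek and Jessamy each take 255,000; Niko's 255,000 share passes to Niko's issue; Priya's 255,000 share passes to Priya's issue.
Niko's share (255,000) is divided into 3 shares of 85,000: Delphine, Winona, and Samir each take 85,000.
Priya's share (255,000) passes entirely to Jarrah.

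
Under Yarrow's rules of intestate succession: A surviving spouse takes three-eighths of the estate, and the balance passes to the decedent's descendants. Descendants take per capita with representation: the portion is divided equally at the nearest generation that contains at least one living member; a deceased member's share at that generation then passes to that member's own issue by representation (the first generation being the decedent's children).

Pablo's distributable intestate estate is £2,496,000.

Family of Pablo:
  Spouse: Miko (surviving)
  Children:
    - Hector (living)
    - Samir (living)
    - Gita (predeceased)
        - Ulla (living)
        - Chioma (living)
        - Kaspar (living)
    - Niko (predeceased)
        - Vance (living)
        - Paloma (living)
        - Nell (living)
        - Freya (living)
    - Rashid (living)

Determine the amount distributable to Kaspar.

Miko takes three-eighths of £2,496,000 = £936,000. The remaining £1,560,000 passes to the descendants.
The descendants' portion (£1,560,000) is divided into 5 shares of £312,000: Hector, Samir, and Rashid each take £312,000; Gita's £312,000 share passes to Gita's issue; Niko's £312,000 share passes to Niko's issue.
Gita's share (£312,000) is divided into 3 shares of £104,000: Ulla, Chioma, and Kaspar each take £104,000.
Niko's share (£312,000) is divided into 4 shares of £78,000: Vance, Paloma, Nell, and Freya each take £78,000.

Kaspar receives £104,000.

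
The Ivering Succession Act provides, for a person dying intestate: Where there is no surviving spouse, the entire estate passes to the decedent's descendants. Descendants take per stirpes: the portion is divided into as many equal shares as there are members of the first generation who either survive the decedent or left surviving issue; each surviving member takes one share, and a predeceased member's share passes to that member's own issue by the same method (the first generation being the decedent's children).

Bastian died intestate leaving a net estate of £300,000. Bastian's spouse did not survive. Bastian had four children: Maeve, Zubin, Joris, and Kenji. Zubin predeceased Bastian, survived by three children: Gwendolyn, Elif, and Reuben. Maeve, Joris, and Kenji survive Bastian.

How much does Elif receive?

Elif receives £25,000.

The entire £300,000 passes to the descendants.
That amount (£300,000) is divided into 4 shares of £75,000: Maeve, Joris, and Kenji each take £75,000; Zubin's £75,000 share passes to Zubin's issue.
Zubin's share (£75,000) is divided into 3 shares of £25,000: Gwendolyn, Elif, and Reuben each take £25,000.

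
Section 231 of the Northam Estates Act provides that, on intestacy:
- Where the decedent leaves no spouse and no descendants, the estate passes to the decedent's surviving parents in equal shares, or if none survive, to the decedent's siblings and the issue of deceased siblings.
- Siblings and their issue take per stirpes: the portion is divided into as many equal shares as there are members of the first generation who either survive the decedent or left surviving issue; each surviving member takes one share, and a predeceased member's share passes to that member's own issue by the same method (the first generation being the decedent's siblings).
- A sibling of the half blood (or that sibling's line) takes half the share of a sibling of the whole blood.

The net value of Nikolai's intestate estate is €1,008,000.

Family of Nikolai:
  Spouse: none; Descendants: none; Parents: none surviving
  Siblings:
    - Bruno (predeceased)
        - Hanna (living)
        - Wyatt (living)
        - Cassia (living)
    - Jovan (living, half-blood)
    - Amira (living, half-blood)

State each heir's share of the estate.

Hanna: €168,000; Wyatt: €168,000; Cassia: €168,000; Jovan: €252,000; Amira: €252,000

The entire €1,008,000 passes to the siblings and their issue.
Counting each half-blood sibling's line as half a unit, there are 2 units in €1,008,000, so one unit is €504,000. Whole-blood lines (Bruno) take €504,000 each; half-blood lines (Jovan and Amira) take €252,000 each.
Bruno's share (€504,000) is divided into 3 shares of €168,000: Hanna, Wyatt, and Cassia each take €168,000.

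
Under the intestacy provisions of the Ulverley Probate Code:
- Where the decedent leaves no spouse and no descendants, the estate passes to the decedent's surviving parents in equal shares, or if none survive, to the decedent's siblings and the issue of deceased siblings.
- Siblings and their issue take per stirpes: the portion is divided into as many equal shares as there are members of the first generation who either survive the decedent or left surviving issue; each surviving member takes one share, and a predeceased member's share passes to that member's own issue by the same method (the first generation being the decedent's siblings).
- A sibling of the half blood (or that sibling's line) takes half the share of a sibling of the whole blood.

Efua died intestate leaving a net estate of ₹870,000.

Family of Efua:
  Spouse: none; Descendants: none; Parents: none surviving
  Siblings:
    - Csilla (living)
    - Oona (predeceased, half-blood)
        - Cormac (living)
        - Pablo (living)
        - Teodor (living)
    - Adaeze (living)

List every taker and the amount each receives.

The entire ₹870,000 passes to the siblings and their issue.
Counting each half-blood sibling's line as half a unit, there are 5/2 units in ₹870,000, so one unit is ₹348,000. Whole-blood lines (Csilla and Adaeze) take ₹348,000 each; half-blood lines (Oona) take ₹174,000 each.
Oona's share (₹174,000) is divided into 3 shares of ₹58,000: Cormac, Pablo, and Teodor each take ₹58,000.

Csilla: ₹348,000; Cormac: ₹58,000; Pablo: ₹58,000; Teodor: ₹58,000; Adaeze: ₹348,000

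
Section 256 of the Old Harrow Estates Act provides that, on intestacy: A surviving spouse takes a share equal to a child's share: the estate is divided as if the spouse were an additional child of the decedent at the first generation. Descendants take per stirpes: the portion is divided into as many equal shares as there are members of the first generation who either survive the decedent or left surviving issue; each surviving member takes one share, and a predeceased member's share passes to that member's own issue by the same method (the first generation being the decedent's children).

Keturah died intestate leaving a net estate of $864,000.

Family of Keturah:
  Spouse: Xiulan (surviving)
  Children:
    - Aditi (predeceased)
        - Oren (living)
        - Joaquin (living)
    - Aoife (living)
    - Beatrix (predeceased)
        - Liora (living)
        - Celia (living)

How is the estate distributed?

The spouse counts as an additional share at the children's level, so there are 4 primary shares of $216,000. Xiulan takes one such share ($216,000).
The children's combined portion ($648,000) is divided into 3 shares of $216,000: Aoife takes $216,000; Aditi's $216,000 share passes to Aditi's issue; Beatrix's $216,000 share passes to Beatrix's issue.
Aditi's share ($216,000) is divided into 2 shares of $108,000: Oren and Joaquin each take $108,000.
Beatrix's share ($216,000) is divided into 2 shares of $108,000: Liora and Celia each take $108,000.

Xiulan: $216,000; Oren: $108,000; Joaquin: $108,000; Aoife: $216,000; Liora: $108,000; Celia: $108,000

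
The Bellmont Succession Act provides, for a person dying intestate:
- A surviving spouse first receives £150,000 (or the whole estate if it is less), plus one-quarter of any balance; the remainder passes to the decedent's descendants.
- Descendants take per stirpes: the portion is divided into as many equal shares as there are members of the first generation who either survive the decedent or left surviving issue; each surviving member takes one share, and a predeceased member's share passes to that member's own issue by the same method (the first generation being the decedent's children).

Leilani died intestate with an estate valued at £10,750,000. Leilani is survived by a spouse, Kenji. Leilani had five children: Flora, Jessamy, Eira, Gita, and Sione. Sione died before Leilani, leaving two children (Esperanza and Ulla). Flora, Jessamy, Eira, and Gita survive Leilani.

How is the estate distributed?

Kenji first takes £150,000, leaving a balance of £10,600,000. Kenji then takes one-quarter of the balance (£2,650,000), for a total of £2,800,000. The remaining £7,950,000 passes to the descendants.
The descendants' portion (£7,950,000) is divided into 5 shares of £1,590,000: Flora, Jessamy, Eira, and Gita each take £1,590,000; Sione's £1,590,000 share passes to Sione's issue.
Sione's share (£1,590,000) is divided into 2 shares of £795,000: Esperanza and Ulla each take £795,000.

Kenji: £2,800,000; Flora: £1,590,000; Jessamy: £1,590,000; Eira: £1,590,000; Gita: £1,590,000; Esperanza: £795,000; Ulla: £795,000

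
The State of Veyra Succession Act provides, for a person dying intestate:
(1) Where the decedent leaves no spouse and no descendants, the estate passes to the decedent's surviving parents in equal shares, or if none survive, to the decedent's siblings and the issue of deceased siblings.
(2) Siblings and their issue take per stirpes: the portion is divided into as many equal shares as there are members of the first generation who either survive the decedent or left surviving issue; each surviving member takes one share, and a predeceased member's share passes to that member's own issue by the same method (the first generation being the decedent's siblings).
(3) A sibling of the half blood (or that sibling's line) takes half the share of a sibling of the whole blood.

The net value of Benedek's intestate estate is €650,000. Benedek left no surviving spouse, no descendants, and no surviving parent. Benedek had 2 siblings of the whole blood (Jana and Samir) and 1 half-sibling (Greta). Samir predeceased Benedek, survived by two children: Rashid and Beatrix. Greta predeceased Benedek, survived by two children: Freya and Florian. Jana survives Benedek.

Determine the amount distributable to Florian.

The entire €650,000 passes to the siblings and their issue.
Counting each half-blood sibling's line as half a unit, there are 5/2 units in €650,000, so one unit is €260,000. Whole-blood lines (Jana and Samir) take €260,000 each; half-blood lines (Greta) take €130,000 each.
Samir's share (€260,000) is divided into 2 shares of €130,000: Rashid and Beatrix each take €130,000.
Greta's share (€130,000) is divided into 2 shares of €65,000: Freya and Florian each take €65,000.

Florian receives €65,000.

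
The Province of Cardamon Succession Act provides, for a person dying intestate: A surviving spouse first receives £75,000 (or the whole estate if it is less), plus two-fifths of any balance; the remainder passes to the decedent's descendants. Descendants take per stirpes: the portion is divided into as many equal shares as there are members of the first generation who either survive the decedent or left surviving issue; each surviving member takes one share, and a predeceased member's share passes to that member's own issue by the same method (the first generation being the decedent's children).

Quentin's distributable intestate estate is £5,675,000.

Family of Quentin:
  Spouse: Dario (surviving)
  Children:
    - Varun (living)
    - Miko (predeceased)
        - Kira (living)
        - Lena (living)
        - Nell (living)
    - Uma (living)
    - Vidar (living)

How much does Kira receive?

Dario first takes £75,000, leaving a balance of £5,600,000. Dario then takes two-fifths of the balance (£2,240,000), for a total of £2,315,000. The remaining £3,360,000 passes to the descendants.
The descendants' portion (£3,360,000) is divided into 4 shares of £840,000: Varun, Uma, and Vidar each take £840,000; Miko's £840,000 share passes to Miko's issue.
Miko's share (£840,000) is divided into 3 shares of £280,000: Kira, Lena, and Nell each take £280,000.

Kira receives £280,000.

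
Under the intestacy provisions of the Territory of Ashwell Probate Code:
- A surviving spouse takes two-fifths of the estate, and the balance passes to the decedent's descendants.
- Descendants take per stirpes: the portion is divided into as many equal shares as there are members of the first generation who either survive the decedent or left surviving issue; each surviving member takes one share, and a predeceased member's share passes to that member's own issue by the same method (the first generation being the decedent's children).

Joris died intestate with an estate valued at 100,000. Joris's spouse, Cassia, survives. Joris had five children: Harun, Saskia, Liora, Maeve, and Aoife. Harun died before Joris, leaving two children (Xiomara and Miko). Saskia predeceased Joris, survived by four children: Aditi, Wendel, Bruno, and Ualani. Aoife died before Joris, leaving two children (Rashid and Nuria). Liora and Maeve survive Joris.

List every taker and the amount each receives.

Cassia: 40,000; Xiomara: 6,000; Miko: 6,000; Aditi: 3,000; Wendel: 3,000; Bruno: 3,000; Ualani: 3,000; Liora: 12,000; Maeve: 12,000; Rashid: 6,000; Nuria: 6,000

Cassia takes two-fifths of 100,000 = 40,000. The remaining 60,000 passes to the descendants.
The descendants' portion (60,000) is divided into 5 shares of 12,000: Liora and Maeve each take 12,000; Harun's 12,000 share passes to Harun's issue; Saskia's 12,000 share passes to Saskia's issue; Aoife's 12,000 share passes to Aoife's issue.
Harun's share (12,000) is divided into 2 shares of 6,000: Xiomara and Miko each take 6,000.
Saskia's share (12,000) is divided into 4 shares of 3,000: Aditi, Wendel, Bruno, and Ualani each take 3,000.
Aoife's share (12,000) is divided into 2 shares of 6,000: Rashid and Nuria each take 6,000.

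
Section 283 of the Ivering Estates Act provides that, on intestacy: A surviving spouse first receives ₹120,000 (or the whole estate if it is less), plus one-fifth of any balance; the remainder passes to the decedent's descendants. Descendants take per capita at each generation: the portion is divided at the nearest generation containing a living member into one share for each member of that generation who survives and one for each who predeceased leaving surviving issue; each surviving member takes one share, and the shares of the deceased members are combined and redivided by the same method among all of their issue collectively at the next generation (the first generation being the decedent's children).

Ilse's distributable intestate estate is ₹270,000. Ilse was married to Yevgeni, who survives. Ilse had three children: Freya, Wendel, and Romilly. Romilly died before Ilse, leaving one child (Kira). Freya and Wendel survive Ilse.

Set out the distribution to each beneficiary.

Yevgeni: ₹150,000; Freya: ₹40,000; Wendel: ₹40,000; Kira: ₹40,000

Yevgeni first takes ₹120,000, leaving a balance of ₹150,000. Yevgeni then takes one-fifth of the balance (₹30,000), for a total of ₹150,000. The remaining ₹120,000 passes to the descendants.
The descendants' portion (₹120,000) is divided at the children's generation into 3 shares of ₹40,000. Freya and Wendel each take ₹40,000. The remaining share for the deceased Romilly (₹40,000) is carried to the next generation.
That pool (₹40,000) passes entirely to Kira, the sole taker at the grandchildren's generation.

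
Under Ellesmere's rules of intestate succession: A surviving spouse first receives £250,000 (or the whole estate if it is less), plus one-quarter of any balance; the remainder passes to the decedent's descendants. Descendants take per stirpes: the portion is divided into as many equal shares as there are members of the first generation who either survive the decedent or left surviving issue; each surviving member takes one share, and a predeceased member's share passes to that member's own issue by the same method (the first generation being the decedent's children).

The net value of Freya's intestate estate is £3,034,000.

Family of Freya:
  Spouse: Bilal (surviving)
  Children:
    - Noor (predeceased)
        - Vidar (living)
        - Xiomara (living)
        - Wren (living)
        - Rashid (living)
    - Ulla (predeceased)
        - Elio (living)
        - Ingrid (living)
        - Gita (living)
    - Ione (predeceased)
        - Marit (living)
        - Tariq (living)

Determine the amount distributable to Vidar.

Vidar receives £174,000.

Bilal first takes £250,000, leaving a balance of £2,784,000. Bilal then takes one-quarter of the balance (£696,000), for a total of £946,000. The remaining £2,088,000 passes to the descendants.
The descendants' portion (£2,088,000) is divided into 3 shares of £696,000: Noor's £696,000 share passes to Noor's issue; Ulla's £696,000 share passes to Ulla's issue; Ione's £696,000 share passes to Ione's issue.
Noor's share (£696,000) is divided into 4 shares of £174,000: Vidar, Xiomara, Wren, and Rashid each take £174,000.
Ulla's share (£696,000) is divided into 3 shares of £232,000: Elio, Ingrid, and Gita each take £232,000.
Ione's share (£696,000) is divided into 2 shares of £348,000: Marit and Tariq each take £348,000.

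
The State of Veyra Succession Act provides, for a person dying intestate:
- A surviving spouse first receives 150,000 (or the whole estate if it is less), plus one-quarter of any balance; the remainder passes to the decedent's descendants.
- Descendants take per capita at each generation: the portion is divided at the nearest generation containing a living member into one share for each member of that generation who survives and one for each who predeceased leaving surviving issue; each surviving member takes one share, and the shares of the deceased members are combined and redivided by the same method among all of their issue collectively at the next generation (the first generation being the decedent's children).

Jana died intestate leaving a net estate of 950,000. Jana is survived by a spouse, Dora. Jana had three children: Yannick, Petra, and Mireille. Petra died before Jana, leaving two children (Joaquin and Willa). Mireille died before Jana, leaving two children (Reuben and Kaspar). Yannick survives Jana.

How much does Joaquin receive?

Joaquin receives 100,000.

Dora first takes 150,000, leaving a balance of 800,000. Dora then takes one-quarter of the balance (200,000), for a total of 350,000. The remaining 600,000 passes to the descendants.
The descendants' portion (600,000) is divided at the children's generation into 3 shares of 200,000. Yannick takes 200,000. The 2 shares of the deceased (Petra and Mireille) are combined into a pool of 400,000.
That pool (400,000) is divided at the grandchildren's generation equally among Joaquin, Willa, Reuben, and Kaspar: 100,000 each.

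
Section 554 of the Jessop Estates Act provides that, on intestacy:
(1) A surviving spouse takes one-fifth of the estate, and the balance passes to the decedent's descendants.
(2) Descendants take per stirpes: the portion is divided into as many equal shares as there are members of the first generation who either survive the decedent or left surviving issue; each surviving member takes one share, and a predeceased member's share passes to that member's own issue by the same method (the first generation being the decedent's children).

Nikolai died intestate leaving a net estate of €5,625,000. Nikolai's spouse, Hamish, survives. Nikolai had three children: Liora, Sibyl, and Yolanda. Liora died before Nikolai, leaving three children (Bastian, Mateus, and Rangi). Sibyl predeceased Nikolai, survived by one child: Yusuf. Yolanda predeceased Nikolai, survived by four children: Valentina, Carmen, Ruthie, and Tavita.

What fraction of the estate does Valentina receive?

Valentina receives 1/15 of the estate.

Hamish takes one-fifth of €5,625,000 = €1,125,000. The remaining €4,500,000 passes to the descendants.
The descendants' portion (€4,500,000) is divided into 3 shares of €1,500,000: Liora's €1,500,000 share passes to Liora's issue; Sibyl's €1,500,000 share passes to Sibyl's issue; Yolanda's €1,500,000 share passes to Yolanda's issue.
Liora's share (€1,500,000) is divided into 3 shares of €500,000: Bastian, Mateus, and Rangi each take €500,000.
Sibyl's share (€1,500,000) passes entirely to Yusuf.
Yolanda's share (€1,500,000) is divided into 4 shares of €375,000: Valentina, Carmen, Ruthie, and Tavita each take €375,000.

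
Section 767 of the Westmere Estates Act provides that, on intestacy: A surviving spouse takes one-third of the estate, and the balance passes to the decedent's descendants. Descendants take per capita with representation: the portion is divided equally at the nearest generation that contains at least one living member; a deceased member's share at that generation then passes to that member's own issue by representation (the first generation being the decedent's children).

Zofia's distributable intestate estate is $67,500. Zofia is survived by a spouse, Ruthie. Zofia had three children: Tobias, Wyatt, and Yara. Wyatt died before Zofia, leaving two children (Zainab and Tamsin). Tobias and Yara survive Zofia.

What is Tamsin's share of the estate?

Tamsin receives $7,500.

Ruthie takes one-third of $67,500 = $22,500. The remaining $45,000 passes to the descendants.
The descendants' portion ($45,000) is divided into 3 shares of $15,000: Tobias and Yara each take $15,000; Wyatt's $15,000 share passes to Wyatt's issue.
Wyatt's share ($15,000) is divided into 2 shares of $7,500: Zainab and Tamsin each take $7,500.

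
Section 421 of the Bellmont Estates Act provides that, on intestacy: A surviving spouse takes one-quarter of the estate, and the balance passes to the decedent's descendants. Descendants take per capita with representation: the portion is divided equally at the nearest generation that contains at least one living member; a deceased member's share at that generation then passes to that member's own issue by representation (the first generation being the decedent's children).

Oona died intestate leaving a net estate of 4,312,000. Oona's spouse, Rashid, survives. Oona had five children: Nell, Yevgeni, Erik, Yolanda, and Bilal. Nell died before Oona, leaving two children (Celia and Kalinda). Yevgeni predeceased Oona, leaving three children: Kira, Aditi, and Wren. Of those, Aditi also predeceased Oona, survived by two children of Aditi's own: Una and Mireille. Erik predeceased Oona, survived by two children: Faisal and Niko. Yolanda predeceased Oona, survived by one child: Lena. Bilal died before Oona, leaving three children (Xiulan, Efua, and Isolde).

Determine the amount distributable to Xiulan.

Xiulan receives 294,000.

Rashid takes one-quarter of 4,312,000 = 1,078,000. The remaining 3,234,000 passes to the descendants.
No child survives, so the initial division is made at the grandchildren's generation.
The descendants' portion (3,234,000) is divided into 11 shares of 294,000: Celia, Kalinda, Kira, Wren, Faisal, Niko, Lena, Xiulan, Efua, and Isolde each take 294,000; Aditi's 294,000 share passes to Aditi's issue.
Aditi's share (294,000) is divided into 2 shares of 147,000: Una and Mireille each take 147,000.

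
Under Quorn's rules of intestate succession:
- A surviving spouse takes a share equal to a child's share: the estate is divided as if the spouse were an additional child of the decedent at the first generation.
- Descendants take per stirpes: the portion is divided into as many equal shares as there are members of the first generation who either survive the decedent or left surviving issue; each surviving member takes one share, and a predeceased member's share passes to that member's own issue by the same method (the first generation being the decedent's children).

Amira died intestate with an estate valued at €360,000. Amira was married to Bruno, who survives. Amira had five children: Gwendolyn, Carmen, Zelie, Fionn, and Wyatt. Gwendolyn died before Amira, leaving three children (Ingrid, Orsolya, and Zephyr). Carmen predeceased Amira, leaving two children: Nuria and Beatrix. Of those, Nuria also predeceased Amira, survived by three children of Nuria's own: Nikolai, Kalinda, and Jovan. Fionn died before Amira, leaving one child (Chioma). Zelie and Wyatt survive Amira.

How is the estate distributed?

The spouse counts as an additional share at the children's level, so there are 6 primary shares of €60,000. Bruno takes one such share (€60,000).
The children's combined portion (€300,000) is divided into 5 shares of €60,000: Zelie and Wyatt each take €60,000; Gwendolyn's €60,000 share passes to Gwendolyn's issue; Carmen's €60,000 share passes to Carmen's issue; Fionn's €60,000 share passes to Fionn's issue.
Gwendolyn's share (€60,000) is divided into 3 shares of €20,000: Ingrid, Orsolya, and Zephyr each take €20,000.
Carmen's share (€60,000) is divided into 2 shares of €30,000: Beatrix takes €30,000; Nuria's €30,000 share passes to Nuria's issue.
Nuria's share (€30,000) is divided into 3 shares of €10,000: Nikolai, Kalinda, and Jovan each take €10,000.
Fionn's share (€60,000) passes entirely to Chioma.

Bruno: €60,000; Ingrid: €20,000; Orsolya: €20,000; Zephyr: €20,000; Nikolai: €10,000; Kalinda: €10,000; Jovan: €10,000; Beatrix: €30,000; Zelie: €60,000; Chioma: €60,000; Wyatt: €60,000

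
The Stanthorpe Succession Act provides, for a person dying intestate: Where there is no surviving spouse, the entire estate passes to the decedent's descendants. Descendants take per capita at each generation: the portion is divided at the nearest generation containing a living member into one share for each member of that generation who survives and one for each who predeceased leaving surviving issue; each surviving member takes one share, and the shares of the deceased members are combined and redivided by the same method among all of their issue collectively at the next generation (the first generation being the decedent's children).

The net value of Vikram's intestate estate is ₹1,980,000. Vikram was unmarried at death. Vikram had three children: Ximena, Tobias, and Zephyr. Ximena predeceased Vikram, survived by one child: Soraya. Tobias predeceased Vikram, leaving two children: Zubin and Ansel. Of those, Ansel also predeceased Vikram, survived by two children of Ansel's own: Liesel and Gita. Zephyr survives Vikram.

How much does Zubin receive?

The entire ₹1,980,000 passes to the descendants.
That amount (₹1,980,000) is divided at the children's generation into 3 shares of ₹660,000. Zephyr takes ₹660,000. The 2 shares of the deceased (Ximena and Tobias) are combined into a pool of ₹1,320,000.
That pool (₹1,320,000) is divided at the grandchildren's generation into 3 shares of ₹440,000. Soraya and Zubin each take ₹440,000. The remaining share for the deceased Ansel (₹440,000) is carried to the next generation.
That pool (₹440,000) is divided at the great-grandchildren's generation equally among Liesel and Gita: ₹220,000 each.

Zubin receives ₹440,000.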